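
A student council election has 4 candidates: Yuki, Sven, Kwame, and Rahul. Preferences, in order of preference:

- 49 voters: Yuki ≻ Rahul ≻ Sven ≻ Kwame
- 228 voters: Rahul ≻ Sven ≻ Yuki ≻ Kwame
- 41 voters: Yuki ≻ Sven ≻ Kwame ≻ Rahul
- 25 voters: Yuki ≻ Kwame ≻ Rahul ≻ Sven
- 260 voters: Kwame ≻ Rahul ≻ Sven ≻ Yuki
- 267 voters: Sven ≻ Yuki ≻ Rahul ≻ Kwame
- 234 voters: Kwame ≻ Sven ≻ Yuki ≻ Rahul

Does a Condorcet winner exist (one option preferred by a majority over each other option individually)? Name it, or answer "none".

none

Checking pairwise contests:
Sven beats Yuki 989–115.
Rahul beats Sven 562–542.
Yuki beats Kwame 610–494.
Yuki beats Rahul 616–488.
Every option loses at least one head-to-head, so there is no Condorcet winner.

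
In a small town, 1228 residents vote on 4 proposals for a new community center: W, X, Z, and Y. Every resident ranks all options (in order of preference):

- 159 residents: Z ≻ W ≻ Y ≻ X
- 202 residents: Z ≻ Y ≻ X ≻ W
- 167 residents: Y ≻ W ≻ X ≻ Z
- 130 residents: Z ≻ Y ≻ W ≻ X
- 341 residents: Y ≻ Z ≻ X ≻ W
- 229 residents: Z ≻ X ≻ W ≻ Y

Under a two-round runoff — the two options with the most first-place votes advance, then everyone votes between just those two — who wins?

Z

Round 1 first-place votes: W 0, X 0, Z 720, Y 508.
Z and Y advance.
Runoff: Z is preferred to Y by 720 voters; Y by 508.
Z wins the runoff.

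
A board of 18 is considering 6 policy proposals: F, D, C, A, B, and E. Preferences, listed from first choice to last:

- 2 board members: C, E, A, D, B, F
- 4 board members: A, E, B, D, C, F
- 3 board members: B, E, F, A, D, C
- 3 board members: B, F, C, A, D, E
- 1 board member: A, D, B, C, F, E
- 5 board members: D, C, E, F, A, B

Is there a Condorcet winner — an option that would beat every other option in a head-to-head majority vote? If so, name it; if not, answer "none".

none

Checking pairwise contests:
D beats F 12–6.
A beats D 13–5.
D beats C 13–5.
F beats A 11–7.
A beats B 12–6.
C beats E 11–7.
Every option loses at least one head-to-head, so there is no Condorcet winner.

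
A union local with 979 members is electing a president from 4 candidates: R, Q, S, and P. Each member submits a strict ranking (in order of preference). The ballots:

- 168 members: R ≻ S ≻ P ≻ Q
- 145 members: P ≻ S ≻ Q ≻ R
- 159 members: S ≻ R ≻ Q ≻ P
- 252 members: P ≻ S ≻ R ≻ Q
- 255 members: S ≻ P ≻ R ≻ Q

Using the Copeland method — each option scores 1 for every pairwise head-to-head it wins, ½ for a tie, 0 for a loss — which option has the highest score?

S

R: beats Q; loses to S and P → score 1.
Q: loses to R, S, and P → score 0.
S: beats R, Q, and P → score 3.
P: beats R and Q; loses to S → score 2.
S has the best pairwise record.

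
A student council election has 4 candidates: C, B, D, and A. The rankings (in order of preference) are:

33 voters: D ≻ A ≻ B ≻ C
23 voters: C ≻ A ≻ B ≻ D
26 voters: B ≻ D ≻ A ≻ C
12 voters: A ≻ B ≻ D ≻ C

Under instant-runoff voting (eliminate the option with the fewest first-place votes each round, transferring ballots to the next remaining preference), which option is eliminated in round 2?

C

Round 1: C 23, B 26, D 33, A 12. Eliminate A.
Round 2: C 23, B 38, D 33. Eliminate C.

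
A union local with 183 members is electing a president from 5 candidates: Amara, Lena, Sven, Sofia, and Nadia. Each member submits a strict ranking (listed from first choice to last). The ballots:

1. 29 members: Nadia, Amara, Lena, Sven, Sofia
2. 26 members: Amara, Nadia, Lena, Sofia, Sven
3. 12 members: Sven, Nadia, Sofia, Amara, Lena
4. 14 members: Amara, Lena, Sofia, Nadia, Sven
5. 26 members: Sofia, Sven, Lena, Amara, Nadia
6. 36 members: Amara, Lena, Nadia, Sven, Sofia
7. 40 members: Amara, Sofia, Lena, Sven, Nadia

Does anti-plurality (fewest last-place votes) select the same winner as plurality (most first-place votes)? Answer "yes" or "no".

Anti-plurality — last-place votes: Amara 0, Lena 12, Sven 40, Sofia 65, Nadia 66. Winner: Amara.
Plurality — first-place votes: Amara 116, Lena 0, Sven 12, Sofia 26, Nadia 29. Winner: Amara.
The two methods agree.

yes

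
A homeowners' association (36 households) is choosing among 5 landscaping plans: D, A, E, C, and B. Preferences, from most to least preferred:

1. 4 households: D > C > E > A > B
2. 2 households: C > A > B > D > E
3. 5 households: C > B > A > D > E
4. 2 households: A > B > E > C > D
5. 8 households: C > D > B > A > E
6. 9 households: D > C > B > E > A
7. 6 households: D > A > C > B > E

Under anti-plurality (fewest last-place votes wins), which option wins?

Last-place votes: D 2, A 9, E 21, C 0, B 4.
C is ranked last by the fewest voters, so C wins.

C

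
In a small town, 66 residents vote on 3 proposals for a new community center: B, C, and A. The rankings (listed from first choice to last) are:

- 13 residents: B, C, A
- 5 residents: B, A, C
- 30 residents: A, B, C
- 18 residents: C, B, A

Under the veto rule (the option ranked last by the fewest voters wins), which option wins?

B

Last-place votes: B 0, C 35, A 31.
B is ranked last by the fewest voters, so B wins.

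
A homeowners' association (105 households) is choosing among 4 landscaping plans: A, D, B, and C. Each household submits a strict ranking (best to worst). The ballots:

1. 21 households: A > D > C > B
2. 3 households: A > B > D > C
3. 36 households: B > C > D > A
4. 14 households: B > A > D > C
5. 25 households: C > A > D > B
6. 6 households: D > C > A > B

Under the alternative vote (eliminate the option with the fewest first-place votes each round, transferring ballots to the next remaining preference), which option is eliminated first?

Round 1: A 24, D 6, B 50, C 25. Eliminate D.

D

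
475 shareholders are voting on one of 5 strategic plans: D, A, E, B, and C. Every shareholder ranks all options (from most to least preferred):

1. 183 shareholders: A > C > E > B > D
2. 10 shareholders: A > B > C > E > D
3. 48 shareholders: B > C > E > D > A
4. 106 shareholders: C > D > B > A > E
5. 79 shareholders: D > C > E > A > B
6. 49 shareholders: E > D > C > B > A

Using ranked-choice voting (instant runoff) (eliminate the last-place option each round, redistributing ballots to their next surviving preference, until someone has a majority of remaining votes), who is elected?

Round 1: D 79, A 193, E 49, B 48, C 106. Eliminate B.
Round 2: D 79, A 193, E 49, C 154. Eliminate E.
Round 3: D 128, A 193, C 154. Eliminate D.
Round 4: A 193, C 282. C has a majority.

C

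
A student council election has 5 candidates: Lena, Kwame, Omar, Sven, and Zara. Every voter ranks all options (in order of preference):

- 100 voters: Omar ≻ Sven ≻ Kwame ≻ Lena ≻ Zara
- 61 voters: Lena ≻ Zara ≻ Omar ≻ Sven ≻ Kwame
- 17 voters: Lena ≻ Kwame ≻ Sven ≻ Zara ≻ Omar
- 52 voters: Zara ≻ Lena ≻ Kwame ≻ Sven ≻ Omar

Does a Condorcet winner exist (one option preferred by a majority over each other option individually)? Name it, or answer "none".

Lena vs Kwame: 130–100 for Lena.
Lena vs Omar: 130–100 for Lena.
Lena vs Sven: 130–100 for Lena.
Lena vs Zara: 178–52 for Lena.
Lena beats every other option head-to-head.

Lena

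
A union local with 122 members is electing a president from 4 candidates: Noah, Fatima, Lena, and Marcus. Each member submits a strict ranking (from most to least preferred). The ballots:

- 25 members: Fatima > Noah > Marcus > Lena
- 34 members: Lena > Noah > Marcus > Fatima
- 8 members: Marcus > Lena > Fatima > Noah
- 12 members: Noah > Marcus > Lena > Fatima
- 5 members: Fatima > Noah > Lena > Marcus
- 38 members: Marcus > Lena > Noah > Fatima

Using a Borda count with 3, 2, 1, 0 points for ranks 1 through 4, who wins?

Marcus

Noah: 25·2 + 34·2 + 8·0 + 12·3 + 5·2 + 38·1 = 202
Fatima: 25·3 + 34·0 + 8·1 + 12·0 + 5·3 + 38·0 = 98
Lena: 25·0 + 34·3 + 8·2 + 12·1 + 5·1 + 38·2 = 211
Marcus: 25·1 + 34·1 + 8·3 + 12·2 + 5·0 + 38·3 = 221
Marcus has the highest Borda score (221).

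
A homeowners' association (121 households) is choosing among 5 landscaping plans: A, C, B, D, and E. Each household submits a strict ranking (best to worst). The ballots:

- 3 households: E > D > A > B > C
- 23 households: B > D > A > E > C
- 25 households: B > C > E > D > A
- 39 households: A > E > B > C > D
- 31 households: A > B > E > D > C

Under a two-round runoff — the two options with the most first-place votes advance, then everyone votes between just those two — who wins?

Round 1 first-place votes: A 70, C 0, B 48, D 0, E 3.
A and B advance.
Runoff: A is preferred to B by 73 voters; B by 48.
A wins the runoff.

A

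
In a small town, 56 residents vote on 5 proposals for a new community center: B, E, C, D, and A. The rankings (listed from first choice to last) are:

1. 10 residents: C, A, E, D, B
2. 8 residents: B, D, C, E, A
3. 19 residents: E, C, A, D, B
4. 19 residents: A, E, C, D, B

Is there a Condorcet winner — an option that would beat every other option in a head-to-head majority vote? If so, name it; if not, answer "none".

none

Checking pairwise contests:
E beats B 48–8.
A beats E 29–27.
E beats C 38–18.
E beats D 48–8.
C beats A 37–19.
Every option loses at least one head-to-head, so there is no Condorcet winner.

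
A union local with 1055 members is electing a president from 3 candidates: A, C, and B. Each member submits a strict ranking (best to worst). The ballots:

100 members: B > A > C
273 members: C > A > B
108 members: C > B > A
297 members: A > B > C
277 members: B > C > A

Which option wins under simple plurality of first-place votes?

First-place votes: A 297, C 381, B 377.
C has the most first-place votes.

C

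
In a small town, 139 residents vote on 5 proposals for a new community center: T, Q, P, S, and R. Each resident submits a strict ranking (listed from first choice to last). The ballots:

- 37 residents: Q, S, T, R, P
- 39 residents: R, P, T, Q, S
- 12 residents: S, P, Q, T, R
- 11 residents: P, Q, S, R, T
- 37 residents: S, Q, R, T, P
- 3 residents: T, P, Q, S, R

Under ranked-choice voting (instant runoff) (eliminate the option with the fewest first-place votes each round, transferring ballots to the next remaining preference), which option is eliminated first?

T

Round 1: T 3, Q 37, P 11, S 49, R 39. Eliminate T.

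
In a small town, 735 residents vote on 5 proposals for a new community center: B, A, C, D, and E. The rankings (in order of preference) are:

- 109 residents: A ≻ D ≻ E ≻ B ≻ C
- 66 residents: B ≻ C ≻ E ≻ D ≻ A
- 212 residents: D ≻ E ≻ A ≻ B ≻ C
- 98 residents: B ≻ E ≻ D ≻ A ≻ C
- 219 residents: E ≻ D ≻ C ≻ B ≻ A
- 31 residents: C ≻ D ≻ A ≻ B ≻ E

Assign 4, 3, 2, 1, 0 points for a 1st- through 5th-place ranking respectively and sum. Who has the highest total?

B: 109·1 + 66·4 + 212·1 + 98·4 + 219·1 + 31·1 = 1227
A: 109·4 + 66·0 + 212·2 + 98·1 + 219·0 + 31·2 = 1020
C: 109·0 + 66·3 + 212·0 + 98·0 + 219·2 + 31·4 = 760
D: 109·3 + 66·1 + 212·4 + 98·2 + 219·3 + 31·3 = 2187
E: 109·2 + 66·2 + 212·3 + 98·3 + 219·4 + 31·0 = 2156
D has the highest Borda score (2187).

D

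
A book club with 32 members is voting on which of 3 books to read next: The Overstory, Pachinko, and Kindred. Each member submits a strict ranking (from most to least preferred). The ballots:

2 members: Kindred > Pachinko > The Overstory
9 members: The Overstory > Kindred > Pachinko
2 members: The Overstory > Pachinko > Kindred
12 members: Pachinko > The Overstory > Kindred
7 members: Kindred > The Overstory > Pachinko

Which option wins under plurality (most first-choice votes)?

Pachinko

First-place votes: The Overstory 11, Pachinko 12, Kindred 9.
Pachinko has the most first-place votes.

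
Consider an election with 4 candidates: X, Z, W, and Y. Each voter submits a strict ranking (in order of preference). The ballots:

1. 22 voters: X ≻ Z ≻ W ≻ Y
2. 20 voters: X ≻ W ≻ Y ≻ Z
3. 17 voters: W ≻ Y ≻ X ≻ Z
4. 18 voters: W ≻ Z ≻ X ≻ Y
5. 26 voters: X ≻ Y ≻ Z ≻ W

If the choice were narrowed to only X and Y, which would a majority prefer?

Voters preferring X to Y: 86; preferring Y to X: 17.
X wins the head-to-head.

X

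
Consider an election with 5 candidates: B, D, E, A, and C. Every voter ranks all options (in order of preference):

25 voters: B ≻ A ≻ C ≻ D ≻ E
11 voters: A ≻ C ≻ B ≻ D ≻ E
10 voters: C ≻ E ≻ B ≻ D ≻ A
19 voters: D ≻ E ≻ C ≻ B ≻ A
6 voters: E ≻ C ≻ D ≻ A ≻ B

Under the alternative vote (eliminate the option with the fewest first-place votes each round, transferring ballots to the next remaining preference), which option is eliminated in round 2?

Round 1: B 25, D 19, E 6, A 11, C 10. Eliminate E.
Round 2: B 25, D 19, A 11, C 16. Eliminate A.

A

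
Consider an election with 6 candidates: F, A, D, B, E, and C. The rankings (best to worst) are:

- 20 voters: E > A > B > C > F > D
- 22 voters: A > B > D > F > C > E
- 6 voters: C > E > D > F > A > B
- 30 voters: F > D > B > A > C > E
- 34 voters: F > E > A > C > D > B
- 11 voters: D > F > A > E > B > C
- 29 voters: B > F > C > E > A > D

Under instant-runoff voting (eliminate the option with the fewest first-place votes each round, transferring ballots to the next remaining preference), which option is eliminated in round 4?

Round 1: F 64, A 22, D 11, B 29, E 20, C 6. Eliminate C.
Round 2: F 64, A 22, D 11, B 29, E 26. Eliminate D.
Round 3: F 75, A 22, B 29, E 26. Eliminate A.
Round 4: F 75, B 51, E 26. Eliminate E.

E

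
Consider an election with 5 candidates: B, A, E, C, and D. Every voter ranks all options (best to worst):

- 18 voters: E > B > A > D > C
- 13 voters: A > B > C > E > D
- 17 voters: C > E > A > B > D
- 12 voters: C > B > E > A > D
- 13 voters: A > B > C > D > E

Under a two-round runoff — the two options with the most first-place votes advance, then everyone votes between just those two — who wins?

Round 1 first-place votes: B 0, A 26, E 18, C 29, D 0.
C and A advance.
Runoff: C is preferred to A by 29 voters; A by 44.
A wins the runoff.

A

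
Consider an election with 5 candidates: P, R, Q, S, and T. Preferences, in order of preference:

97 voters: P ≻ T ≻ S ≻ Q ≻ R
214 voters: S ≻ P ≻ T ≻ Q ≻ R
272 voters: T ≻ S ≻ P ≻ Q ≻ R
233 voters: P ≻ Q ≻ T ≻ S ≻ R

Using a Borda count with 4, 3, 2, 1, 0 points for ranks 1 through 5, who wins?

P: 97·4 + 214·3 + 272·2 + 233·4 = 2506
R: 97·0 + 214·0 + 272·0 + 233·0 = 0
Q: 97·1 + 214·1 + 272·1 + 233·3 = 1282
S: 97·2 + 214·4 + 272·3 + 233·1 = 2099
T: 97·3 + 214·2 + 272·4 + 233·2 = 2273
P has the highest Borda score (2506).

P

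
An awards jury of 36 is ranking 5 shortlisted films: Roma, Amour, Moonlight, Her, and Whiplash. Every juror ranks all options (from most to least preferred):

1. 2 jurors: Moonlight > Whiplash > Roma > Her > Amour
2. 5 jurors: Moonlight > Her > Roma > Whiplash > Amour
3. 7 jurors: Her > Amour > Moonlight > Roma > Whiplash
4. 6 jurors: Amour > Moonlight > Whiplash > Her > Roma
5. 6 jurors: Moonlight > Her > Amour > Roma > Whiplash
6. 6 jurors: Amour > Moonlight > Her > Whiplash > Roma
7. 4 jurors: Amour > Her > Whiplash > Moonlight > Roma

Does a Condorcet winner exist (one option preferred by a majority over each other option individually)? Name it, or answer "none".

none

Checking pairwise contests:
Amour beats Roma 29–7.
Her beats Amour 20–16.
Amour beats Moonlight 23–13.
Moonlight beats Her 25–11.
Amour beats Whiplash 29–7.
Every option loses at least one head-to-head, so there is no Condorcet winner.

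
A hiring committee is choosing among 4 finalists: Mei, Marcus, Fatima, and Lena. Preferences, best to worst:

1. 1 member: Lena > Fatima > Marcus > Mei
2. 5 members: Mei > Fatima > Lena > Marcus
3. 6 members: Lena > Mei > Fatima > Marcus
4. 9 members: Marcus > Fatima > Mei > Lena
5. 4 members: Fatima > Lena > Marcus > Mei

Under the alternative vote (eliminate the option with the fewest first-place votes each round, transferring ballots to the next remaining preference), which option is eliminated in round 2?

Mei

Round 1: Mei 5, Marcus 9, Fatima 4, Lena 7. Eliminate Fatima.
Round 2: Mei 5, Marcus 9, Lena 11. Eliminate Mei.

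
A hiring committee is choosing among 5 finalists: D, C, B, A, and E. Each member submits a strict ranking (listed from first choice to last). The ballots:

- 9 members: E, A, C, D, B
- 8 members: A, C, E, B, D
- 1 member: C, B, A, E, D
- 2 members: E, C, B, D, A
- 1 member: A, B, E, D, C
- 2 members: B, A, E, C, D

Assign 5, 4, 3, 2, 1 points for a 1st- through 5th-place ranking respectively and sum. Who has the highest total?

D: 9·2 + 8·1 + 1·1 + 2·2 + 1·2 + 2·1 = 35
C: 9·3 + 8·4 + 1·5 + 2·4 + 1·1 + 2·2 = 77
B: 9·1 + 8·2 + 1·4 + 2·3 + 1·4 + 2·5 = 49
A: 9·4 + 8·5 + 1·3 + 2·1 + 1·5 + 2·4 = 94
E: 9·5 + 8·3 + 1·2 + 2·5 + 1·3 + 2·3 = 90
A has the highest Borda score (94).

A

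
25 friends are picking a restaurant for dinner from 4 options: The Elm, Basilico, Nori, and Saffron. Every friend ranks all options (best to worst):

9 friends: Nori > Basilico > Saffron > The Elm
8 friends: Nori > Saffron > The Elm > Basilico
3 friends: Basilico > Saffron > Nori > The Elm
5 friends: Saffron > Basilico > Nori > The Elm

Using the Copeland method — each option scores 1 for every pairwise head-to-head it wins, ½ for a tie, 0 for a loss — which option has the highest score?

The Elm: loses to Basilico, Nori, and Saffron → score 0.
Basilico: beats The Elm; loses to Nori and Saffron → score 1.
Nori: beats The Elm, Basilico, and Saffron → score 3.
Saffron: beats The Elm and Basilico; loses to Nori → score 2.
Nori has the best pairwise record.

Nori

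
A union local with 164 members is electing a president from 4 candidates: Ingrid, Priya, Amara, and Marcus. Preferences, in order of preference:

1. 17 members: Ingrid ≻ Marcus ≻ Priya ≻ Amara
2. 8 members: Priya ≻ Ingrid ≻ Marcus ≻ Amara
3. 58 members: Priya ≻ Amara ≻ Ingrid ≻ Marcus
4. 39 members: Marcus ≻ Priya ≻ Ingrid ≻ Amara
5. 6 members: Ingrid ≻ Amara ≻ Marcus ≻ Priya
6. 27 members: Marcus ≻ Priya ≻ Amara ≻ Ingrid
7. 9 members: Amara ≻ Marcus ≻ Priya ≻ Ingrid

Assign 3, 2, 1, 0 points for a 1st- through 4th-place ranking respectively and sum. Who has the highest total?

Ingrid: 17·3 + 8·2 + 58·1 + 39·1 + 6·3 + 27·0 + 9·0 = 182
Priya: 17·1 + 8·3 + 58·3 + 39·2 + 6·0 + 27·2 + 9·1 = 356
Amara: 17·0 + 8·0 + 58·2 + 39·0 + 6·2 + 27·1 + 9·3 = 182
Marcus: 17·2 + 8·1 + 58·0 + 39·3 + 6·1 + 27·3 + 9·2 = 264
Priya has the highest Borda score (356).

Priya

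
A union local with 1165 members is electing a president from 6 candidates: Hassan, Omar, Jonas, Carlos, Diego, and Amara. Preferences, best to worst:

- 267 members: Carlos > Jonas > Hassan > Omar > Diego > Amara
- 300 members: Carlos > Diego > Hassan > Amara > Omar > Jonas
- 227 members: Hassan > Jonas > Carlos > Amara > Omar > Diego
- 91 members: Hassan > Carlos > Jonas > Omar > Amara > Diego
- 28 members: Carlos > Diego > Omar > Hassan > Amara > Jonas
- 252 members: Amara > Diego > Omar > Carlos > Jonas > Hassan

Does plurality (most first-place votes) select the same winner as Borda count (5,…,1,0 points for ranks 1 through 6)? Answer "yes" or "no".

Plurality — first-place votes: Hassan 318, Omar 0, Jonas 0, Carlos 595, Diego 0, Amara 252. Winner: Carlos.
Borda — scores: Hassan 3347, Omar 2083, Jonas 2501, Carlos 4524, Diego 2587, Amara 2433. Winner: Carlos.
The two methods agree.

yes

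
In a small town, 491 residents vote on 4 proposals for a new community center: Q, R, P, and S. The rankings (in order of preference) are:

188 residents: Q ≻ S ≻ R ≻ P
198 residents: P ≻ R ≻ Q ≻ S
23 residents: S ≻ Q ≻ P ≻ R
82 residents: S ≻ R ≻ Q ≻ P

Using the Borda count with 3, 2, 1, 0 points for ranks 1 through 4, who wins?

Q

Q: 188·3 + 198·1 + 23·2 + 82·1 = 890
R: 188·1 + 198·2 + 23·0 + 82·2 = 748
P: 188·0 + 198·3 + 23·1 + 82·0 = 617
S: 188·2 + 198·0 + 23·3 + 82·3 = 691
Q has the highest Borda score (890).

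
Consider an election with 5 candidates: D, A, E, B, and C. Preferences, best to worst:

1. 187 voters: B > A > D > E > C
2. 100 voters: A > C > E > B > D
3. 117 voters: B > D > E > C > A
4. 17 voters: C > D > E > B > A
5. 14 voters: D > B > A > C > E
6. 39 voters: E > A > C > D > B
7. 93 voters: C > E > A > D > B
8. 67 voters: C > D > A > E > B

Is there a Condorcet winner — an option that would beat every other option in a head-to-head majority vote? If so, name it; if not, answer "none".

B

B vs D: 404–230 for B.
B vs A: 335–299 for B.
B vs E: 318–316 for B.
B vs C: 318–316 for B.
B beats every other option head-to-head.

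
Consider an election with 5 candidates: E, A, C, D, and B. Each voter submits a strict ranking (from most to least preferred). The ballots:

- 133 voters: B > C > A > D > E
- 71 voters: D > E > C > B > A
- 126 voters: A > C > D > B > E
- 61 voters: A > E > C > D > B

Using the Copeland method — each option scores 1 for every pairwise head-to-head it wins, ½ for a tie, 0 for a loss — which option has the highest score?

C

E: loses to A, C, D, and B → score 0.
A: beats E and D; loses to C and B → score 2.
C: beats E, A, D, and B → score 4.
D: beats E and B; loses to A and C → score 2.
B: beats E and A; loses to C and D → score 2.
C has the best pairwise record.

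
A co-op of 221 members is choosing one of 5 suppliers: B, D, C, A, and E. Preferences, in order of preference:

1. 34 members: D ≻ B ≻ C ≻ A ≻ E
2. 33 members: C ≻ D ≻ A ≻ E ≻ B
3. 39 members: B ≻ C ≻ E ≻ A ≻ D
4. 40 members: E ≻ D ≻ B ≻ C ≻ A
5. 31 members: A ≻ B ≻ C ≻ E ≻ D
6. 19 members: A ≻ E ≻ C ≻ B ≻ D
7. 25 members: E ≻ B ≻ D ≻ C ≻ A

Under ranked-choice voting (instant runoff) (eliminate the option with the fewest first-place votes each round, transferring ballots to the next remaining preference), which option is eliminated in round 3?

Round 1: B 39, D 34, C 33, A 50, E 65. Eliminate C.
Round 2: B 39, D 67, A 50, E 65. Eliminate B.
Round 3: D 67, A 50, E 104. Eliminate A.

A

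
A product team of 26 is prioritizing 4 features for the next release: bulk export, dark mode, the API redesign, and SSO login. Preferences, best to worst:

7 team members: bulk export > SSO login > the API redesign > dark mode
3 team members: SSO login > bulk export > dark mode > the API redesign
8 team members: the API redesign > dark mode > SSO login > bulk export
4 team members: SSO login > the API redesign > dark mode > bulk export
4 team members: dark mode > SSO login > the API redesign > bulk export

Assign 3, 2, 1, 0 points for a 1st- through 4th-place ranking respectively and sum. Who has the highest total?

bulk export: 7·3 + 3·2 + 8·0 + 4·0 + 4·0 = 27
dark mode: 7·0 + 3·1 + 8·2 + 4·1 + 4·3 = 35
the API redesign: 7·1 + 3·0 + 8·3 + 4·2 + 4·1 = 43
SSO login: 7·2 + 3·3 + 8·1 + 4·3 + 4·2 = 51
SSO login has the highest Borda score (51).

SSO login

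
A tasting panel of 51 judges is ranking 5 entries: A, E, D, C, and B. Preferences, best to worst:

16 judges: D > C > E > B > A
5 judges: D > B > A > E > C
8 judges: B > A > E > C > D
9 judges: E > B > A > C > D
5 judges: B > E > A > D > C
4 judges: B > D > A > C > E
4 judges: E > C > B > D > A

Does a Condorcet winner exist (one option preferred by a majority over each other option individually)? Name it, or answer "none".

E

E vs A: 34–17 for E.
E vs D: 26–25 for E.
E vs C: 31–20 for E.
E vs B: 29–22 for E.
E beats every other option head-to-head.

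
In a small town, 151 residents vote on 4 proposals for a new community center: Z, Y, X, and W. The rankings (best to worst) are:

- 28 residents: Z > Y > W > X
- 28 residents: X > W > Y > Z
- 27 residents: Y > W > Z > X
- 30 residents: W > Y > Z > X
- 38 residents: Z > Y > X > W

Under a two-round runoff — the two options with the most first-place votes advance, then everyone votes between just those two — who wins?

W

Round 1 first-place votes: Z 66, Y 27, X 28, W 30.
Z and W advance.
Runoff: Z is preferred to W by 66 voters; W by 85.
W wins the runoff.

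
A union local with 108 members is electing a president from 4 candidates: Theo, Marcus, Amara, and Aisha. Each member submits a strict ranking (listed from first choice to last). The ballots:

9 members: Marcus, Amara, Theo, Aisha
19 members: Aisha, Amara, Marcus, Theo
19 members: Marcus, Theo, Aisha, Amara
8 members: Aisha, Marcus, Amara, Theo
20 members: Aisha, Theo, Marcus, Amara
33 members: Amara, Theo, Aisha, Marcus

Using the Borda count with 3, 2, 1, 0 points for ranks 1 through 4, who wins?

Aisha

Theo: 9·1 + 19·0 + 19·2 + 8·0 + 20·2 + 33·2 = 153
Marcus: 9·3 + 19·1 + 19·3 + 8·2 + 20·1 + 33·0 = 139
Amara: 9·2 + 19·2 + 19·0 + 8·1 + 20·0 + 33·3 = 163
Aisha: 9·0 + 19·3 + 19·1 + 8·3 + 20·3 + 33·1 = 193
Aisha has the highest Borda score (193).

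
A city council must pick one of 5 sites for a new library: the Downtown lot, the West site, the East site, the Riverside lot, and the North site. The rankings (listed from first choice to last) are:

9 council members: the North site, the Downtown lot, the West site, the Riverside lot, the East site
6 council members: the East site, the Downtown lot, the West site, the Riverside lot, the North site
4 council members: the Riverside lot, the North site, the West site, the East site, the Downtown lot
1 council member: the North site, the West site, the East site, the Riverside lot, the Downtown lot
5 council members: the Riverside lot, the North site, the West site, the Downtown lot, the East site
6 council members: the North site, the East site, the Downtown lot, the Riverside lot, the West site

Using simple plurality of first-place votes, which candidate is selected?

the North site

First-place votes: the Downtown lot 0, the West site 0, the East site 6, the Riverside lot 9, the North site 16.
the North site has the most first-place votes.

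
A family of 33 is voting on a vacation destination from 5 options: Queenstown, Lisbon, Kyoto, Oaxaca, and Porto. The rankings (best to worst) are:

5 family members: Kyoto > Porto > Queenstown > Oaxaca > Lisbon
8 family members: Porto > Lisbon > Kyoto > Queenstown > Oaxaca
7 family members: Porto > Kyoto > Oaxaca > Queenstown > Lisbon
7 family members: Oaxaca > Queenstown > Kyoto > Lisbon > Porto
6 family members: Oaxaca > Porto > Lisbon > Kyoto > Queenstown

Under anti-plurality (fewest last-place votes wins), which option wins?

Kyoto

Last-place votes: Queenstown 6, Lisbon 12, Kyoto 0, Oaxaca 8, Porto 7.
Kyoto is ranked last by the fewest voters, so Kyoto wins.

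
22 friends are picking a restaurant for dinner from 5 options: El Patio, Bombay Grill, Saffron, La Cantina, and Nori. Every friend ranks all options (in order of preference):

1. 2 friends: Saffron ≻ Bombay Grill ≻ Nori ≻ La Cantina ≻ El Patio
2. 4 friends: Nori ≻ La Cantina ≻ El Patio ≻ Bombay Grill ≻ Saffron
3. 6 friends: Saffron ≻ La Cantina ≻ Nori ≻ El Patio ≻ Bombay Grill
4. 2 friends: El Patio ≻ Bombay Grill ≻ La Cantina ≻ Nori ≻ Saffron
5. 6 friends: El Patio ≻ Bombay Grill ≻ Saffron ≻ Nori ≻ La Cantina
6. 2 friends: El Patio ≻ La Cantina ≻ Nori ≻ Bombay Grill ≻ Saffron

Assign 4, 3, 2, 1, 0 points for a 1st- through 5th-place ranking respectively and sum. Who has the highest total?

El Patio: 2·0 + 4·2 + 6·1 + 2·4 + 6·4 + 2·4 = 54
Bombay Grill: 2·3 + 4·1 + 6·0 + 2·3 + 6·3 + 2·1 = 36
Saffron: 2·4 + 4·0 + 6·4 + 2·0 + 6·2 + 2·0 = 44
La Cantina: 2·1 + 4·3 + 6·3 + 2·2 + 6·0 + 2·3 = 42
Nori: 2·2 + 4·4 + 6·2 + 2·1 + 6·1 + 2·2 = 44
El Patio has the highest Borda score (54).

El Patio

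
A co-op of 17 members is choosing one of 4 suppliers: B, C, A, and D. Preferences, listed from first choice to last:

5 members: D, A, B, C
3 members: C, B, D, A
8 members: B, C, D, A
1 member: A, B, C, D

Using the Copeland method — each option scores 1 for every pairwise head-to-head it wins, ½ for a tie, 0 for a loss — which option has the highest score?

B

B: beats C, A, and D → score 3.
C: beats A and D; loses to B → score 2.
A: loses to B, C, and D → score 0.
D: beats A; loses to B and C → score 1.
B has the best pairwise record.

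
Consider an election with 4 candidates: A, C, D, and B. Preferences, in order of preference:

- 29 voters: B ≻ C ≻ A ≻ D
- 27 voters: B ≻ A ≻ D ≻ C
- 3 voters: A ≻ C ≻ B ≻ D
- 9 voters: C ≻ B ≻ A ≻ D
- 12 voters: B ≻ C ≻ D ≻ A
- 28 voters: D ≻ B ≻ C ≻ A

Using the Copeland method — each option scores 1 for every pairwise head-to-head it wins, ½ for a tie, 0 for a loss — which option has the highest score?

B

A: beats D; loses to C and B → score 1.
C: beats A; loses to D and B → score 1.
D: beats C; loses to A and B → score 1.
B: beats A, C, and D → score 3.
B has the best pairwise record.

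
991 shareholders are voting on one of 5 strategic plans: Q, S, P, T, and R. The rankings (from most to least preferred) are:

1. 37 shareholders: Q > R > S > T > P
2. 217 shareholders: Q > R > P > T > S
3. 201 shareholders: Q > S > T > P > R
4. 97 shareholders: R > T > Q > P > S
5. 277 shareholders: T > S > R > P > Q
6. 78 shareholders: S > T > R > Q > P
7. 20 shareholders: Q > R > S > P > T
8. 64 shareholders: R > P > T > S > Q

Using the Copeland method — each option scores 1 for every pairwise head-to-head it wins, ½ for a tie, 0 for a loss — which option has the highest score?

T

Q: beats S and P; loses to T and R → score 2.
S: beats P and R; loses to Q and T → score 2.
P: loses to Q, S, T, and R → score 0.
T: beats Q, S, P, and R → score 4.
R: beats Q and P; loses to S and T → score 2.
T has the best pairwise record.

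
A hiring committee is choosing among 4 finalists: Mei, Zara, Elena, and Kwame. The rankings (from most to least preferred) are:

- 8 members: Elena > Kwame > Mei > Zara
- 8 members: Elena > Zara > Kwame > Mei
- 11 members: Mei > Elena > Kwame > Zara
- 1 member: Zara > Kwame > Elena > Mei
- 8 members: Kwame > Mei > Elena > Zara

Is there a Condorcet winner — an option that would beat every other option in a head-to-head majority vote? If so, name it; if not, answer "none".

none

Checking pairwise contests:
Kwame beats Mei 25–11.
Mei beats Zara 27–9.
Mei beats Elena 19–17.
Elena beats Kwame 27–9.
Every option loses at least one head-to-head, so there is no Condorcet winner.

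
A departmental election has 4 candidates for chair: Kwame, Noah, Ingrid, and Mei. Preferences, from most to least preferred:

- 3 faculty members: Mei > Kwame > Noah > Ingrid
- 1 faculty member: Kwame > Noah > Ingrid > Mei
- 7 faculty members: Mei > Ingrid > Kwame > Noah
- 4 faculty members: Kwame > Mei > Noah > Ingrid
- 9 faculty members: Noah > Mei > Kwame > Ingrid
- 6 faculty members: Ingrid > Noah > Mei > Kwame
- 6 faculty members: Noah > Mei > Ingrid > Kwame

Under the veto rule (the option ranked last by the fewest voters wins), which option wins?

Last-place votes: Kwame 12, Noah 7, Ingrid 16, Mei 1.
Mei is ranked last by the fewest voters, so Mei wins.

Mei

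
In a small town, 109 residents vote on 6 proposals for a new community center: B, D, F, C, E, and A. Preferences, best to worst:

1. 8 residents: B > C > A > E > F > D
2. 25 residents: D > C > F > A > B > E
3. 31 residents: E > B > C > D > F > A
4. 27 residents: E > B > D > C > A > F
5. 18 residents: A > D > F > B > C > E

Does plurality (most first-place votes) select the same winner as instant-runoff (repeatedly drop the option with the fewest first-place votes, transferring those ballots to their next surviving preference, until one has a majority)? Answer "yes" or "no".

yes

Plurality — first-place votes: B 8, D 25, F 0, C 0, E 58, A 18. Winner: E.
Instant-runoff — R1 B 8, D 25, F 0, C 0, E 58, A 18 (E winner). Winner: E.
The two methods agree.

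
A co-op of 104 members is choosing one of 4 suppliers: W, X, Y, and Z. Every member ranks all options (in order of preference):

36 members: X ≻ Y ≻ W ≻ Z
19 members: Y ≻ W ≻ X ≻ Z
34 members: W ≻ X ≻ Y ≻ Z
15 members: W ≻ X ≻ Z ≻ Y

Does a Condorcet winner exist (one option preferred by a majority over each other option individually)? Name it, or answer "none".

none

Checking pairwise contests:
Y beats W 55–49.
W beats X 68–36.
X beats Y 85–19.
W beats Z 104–0.
Every option loses at least one head-to-head, so there is no Condorcet winner.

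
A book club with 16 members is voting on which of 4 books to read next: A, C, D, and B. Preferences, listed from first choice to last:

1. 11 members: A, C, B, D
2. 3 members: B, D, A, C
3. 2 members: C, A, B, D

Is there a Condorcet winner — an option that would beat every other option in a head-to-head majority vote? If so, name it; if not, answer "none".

A

A vs C: 14–2 for A.
A vs D: 13–3 for A.
A vs B: 13–3 for A.
A beats every other option head-to-head.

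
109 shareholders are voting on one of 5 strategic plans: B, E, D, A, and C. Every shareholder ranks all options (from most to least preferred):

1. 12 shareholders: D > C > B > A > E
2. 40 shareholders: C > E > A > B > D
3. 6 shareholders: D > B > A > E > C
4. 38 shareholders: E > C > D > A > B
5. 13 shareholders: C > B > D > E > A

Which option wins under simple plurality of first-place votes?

First-place votes: B 0, E 38, D 18, A 0, C 53.
C has the most first-place votes.

C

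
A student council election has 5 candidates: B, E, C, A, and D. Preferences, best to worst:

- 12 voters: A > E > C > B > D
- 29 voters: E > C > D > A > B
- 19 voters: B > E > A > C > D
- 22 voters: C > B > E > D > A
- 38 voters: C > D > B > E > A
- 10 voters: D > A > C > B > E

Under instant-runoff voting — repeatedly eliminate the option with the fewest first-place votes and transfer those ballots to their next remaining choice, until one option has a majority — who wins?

Round 1: B 19, E 29, C 60, A 12, D 10. Eliminate D.
Round 2: B 19, E 29, C 60, A 22. Eliminate B.
Round 3: E 48, C 60, A 22. Eliminate A.
Round 4: E 60, C 70. C has a majority.

C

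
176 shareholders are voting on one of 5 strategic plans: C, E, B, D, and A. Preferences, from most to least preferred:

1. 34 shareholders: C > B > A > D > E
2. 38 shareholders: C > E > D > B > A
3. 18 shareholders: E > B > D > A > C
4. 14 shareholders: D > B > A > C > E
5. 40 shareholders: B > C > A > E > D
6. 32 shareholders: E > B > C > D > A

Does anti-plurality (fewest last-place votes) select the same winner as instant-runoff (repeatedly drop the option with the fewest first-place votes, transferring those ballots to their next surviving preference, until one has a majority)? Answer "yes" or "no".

Anti-plurality — last-place votes: C 18, E 48, B 0, D 40, A 70. Winner: B.
Instant-runoff — R1 C 72, E 50, B 40, D 14, A 0 (A out); R2 C 72, E 50, B 40, D 14 (D out); R3 C 72, E 50, B 54 (E out); R4 C 72, B 104 (B winner). Winner: B.
The two methods agree.

yes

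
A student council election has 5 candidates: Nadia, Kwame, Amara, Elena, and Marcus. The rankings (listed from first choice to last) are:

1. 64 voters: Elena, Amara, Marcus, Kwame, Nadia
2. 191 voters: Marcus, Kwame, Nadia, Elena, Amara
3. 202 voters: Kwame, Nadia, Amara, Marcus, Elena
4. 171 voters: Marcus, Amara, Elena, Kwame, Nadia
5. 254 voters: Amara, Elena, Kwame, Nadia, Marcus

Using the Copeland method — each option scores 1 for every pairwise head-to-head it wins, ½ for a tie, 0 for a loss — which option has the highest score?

Nadia: beats Marcus; loses to Kwame, Amara, and Elena → score 1.
Kwame: beats Nadia and Marcus; loses to Amara and Elena → score 2.
Amara: beats Nadia, Kwame, Elena, and Marcus → score 4.
Elena: beats Nadia and Kwame; loses to Amara and Marcus → score 2.
Marcus: beats Elena; loses to Nadia, Kwame, and Amara → score 1.
Amara has the best pairwise record.

Amara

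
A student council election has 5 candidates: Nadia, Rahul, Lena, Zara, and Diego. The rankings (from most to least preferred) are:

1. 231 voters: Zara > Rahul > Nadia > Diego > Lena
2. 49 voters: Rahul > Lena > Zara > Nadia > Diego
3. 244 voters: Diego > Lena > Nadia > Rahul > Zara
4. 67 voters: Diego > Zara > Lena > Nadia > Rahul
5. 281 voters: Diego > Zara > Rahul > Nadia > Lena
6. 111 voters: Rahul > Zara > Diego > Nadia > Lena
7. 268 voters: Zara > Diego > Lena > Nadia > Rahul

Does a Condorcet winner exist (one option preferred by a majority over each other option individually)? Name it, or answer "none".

Zara

Zara vs Nadia: 1007–244 for Zara.
Zara vs Rahul: 847–404 for Zara.
Zara vs Lena: 958–293 for Zara.
Zara vs Diego: 659–592 for Zara.
Zara beats every other option head-to-head.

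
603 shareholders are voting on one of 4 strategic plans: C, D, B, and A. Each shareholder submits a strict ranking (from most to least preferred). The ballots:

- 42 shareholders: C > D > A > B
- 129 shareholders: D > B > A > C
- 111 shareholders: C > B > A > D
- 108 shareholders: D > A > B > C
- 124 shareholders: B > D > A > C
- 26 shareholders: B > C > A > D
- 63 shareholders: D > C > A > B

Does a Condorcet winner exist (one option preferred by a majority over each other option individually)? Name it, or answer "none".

D

D vs C: 424–179 for D.
D vs B: 342–261 for D.
D vs A: 466–137 for D.
D beats every other option head-to-head.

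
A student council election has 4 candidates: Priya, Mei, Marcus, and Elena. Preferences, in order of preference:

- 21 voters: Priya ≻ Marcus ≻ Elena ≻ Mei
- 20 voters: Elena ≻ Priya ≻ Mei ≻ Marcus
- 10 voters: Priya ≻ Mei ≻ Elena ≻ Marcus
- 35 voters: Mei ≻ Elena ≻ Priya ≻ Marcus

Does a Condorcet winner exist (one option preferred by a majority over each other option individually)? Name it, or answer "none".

none

Checking pairwise contests:
Elena beats Priya 55–31.
Priya beats Mei 51–35.
Priya beats Marcus 86–0.
Mei beats Elena 45–41.
Every option loses at least one head-to-head, so there is no Condorcet winner.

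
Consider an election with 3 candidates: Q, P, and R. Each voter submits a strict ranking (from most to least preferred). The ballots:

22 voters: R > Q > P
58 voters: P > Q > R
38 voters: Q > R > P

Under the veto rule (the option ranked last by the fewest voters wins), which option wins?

Q

Last-place votes: Q 0, P 60, R 58.
Q is ranked last by the fewest voters, so Q wins.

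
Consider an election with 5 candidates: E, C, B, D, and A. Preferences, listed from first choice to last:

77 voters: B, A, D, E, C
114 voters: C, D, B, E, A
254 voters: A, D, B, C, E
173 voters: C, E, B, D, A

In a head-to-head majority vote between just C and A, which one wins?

Voters preferring C to A: 287; preferring A to C: 331.
A wins the head-to-head.

A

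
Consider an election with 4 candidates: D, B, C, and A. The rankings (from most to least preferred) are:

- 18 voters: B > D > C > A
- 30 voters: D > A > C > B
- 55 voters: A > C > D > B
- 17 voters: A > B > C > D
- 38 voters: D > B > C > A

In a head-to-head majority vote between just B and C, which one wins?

C

Voters preferring B to C: 73; preferring C to B: 85.
C wins the head-to-head.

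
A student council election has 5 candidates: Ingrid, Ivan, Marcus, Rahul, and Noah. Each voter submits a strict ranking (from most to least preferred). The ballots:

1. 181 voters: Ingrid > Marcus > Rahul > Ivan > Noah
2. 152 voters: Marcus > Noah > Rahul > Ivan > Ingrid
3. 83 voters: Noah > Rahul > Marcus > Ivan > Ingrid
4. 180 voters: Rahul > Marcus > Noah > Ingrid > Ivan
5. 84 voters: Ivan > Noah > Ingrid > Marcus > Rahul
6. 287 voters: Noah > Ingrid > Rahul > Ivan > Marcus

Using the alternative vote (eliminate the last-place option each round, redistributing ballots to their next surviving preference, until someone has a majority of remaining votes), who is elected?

Round 1: Ingrid 181, Ivan 84, Marcus 152, Rahul 180, Noah 370. Eliminate Ivan.
Round 2: Ingrid 181, Marcus 152, Rahul 180, Noah 454. Eliminate Marcus.
Round 3: Ingrid 181, Rahul 180, Noah 606. Noah has a majority.

Noah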